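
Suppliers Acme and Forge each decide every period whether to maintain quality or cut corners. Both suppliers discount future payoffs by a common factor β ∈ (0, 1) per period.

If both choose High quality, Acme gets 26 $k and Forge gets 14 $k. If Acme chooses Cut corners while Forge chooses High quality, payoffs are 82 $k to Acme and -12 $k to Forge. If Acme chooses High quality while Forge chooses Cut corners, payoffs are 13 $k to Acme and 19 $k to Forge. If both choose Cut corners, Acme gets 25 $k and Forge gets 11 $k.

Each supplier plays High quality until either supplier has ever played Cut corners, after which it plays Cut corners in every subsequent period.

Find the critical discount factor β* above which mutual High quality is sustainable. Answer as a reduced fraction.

For Acme: deviation gain 82−26 = 56, per-period punishment loss 26−25 = 1. IC gives β ≥ 56/57.
For Forge: gain 5, loss 3 per period, so β ≥ 5/8.
The tighter constraint is Acme's, so cooperation needs β ≥ 56/57.

56/57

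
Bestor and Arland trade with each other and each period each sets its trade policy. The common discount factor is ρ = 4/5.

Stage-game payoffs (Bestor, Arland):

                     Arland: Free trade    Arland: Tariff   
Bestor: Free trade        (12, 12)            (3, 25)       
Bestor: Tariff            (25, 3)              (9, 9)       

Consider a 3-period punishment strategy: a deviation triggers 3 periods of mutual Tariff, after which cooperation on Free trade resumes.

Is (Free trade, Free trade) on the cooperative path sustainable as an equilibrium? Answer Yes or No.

No

A one-shot deviation gives 25 now, then 9 for 3 periods, then back to 12.
Gain from deviating: (25−12) today; loss: (12−9) in each of the next 3 periods.
No-deviation condition: (12−9)(ρ+…+ρ^3) ≥ 25−12, i.e. ρ+…+ρ^3 ≥ 13/3.
At ρ = 4/5: ρ+…+ρ^3 = 1.9520 < 4.3333.
So cooperation is not sustainable.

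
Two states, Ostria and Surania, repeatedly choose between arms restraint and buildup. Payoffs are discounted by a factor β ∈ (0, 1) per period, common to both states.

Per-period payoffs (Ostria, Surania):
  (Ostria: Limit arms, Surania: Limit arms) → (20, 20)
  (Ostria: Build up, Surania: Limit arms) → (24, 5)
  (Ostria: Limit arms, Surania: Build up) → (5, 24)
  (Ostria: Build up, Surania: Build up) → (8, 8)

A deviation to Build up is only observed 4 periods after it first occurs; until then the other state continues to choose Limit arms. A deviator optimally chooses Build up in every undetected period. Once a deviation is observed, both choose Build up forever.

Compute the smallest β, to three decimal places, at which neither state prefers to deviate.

Deviating for the 4 undetected periods gains 24−20 = 4 per period over cooperation, then loses 20−8 = 12 per period forever once punishment starts.
Gain: 4(1 + β + … + β^3); loss: 12·β^4/(1−β).
No profitable deviation ⇔ 4(1−β^4) ≤ 12·β^4, i.e. β^4 ≥ 4/(4+12) = 1/4.
Hence β ≥ (1/4)^(1/4) ≈ 0.707.

0.707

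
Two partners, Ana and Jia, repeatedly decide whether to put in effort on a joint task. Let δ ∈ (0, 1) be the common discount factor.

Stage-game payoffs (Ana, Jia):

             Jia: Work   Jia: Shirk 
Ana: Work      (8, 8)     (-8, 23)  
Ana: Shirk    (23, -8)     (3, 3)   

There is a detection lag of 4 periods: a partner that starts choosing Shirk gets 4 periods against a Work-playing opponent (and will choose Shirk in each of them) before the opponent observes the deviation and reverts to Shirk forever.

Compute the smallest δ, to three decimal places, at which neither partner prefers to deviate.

0.931

Deviating for the 4 undetected periods gains 23−8 = 15 per period over cooperation, then loses 8−3 = 5 per period forever once punishment starts.
Gain: 15(1 + δ + … + δ^3); loss: 5·δ^4/(1−δ).
No profitable deviation ⇔ 15(1−δ^4) ≤ 5·δ^4, i.e. δ^4 ≥ 15/(15+5) = 3/4.
Hence δ ≥ (3/4)^(1/4) ≈ 0.931.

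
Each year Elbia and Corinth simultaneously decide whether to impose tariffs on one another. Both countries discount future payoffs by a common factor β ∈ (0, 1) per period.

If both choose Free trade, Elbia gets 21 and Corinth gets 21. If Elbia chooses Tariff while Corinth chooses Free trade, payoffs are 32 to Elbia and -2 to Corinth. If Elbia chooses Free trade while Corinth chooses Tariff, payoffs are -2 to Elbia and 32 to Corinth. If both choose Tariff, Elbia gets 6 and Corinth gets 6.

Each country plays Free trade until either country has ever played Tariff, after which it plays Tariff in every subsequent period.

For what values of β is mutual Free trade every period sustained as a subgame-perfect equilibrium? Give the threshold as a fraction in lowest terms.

11/26

21/(1−β) ≥ 32 + 6β/(1−β)
21 ≥ 32 − 26β
β ≥ 11/26.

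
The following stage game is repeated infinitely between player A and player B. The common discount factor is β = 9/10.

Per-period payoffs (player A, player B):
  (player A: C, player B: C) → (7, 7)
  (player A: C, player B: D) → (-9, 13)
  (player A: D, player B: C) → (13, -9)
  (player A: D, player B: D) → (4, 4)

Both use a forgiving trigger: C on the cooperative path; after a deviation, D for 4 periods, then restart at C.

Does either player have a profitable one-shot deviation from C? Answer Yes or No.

No

Comparing payoff streams over the 5 periods until play realigns: cooperate → 7(1+β+…+β^4); deviate → 13 + 4(β+…+β^4).
Cooperation is sustained iff (7−4)(β+…+β^4) ≥ 13−7.
β+…+β^4 = 9/10·(1−(9/10)^4)/(1−9/10) = 3.0951, and (13−7)/(7−4) = 2.0000.
3.0951 ≥ 2.0000, so cooperation is sustainable.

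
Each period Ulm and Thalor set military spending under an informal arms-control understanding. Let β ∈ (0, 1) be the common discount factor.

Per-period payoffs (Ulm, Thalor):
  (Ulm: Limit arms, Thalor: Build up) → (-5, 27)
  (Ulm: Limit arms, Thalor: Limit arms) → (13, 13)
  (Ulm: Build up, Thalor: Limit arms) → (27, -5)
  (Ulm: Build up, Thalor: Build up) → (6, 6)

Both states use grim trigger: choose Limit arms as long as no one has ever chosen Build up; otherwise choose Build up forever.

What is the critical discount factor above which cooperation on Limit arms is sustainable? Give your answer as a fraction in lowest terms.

13/(1−β) ≥ 27 + 6β/(1−β)
13 ≥ 27 − 21β
β ≥ 14/21 = 2/3.

2/3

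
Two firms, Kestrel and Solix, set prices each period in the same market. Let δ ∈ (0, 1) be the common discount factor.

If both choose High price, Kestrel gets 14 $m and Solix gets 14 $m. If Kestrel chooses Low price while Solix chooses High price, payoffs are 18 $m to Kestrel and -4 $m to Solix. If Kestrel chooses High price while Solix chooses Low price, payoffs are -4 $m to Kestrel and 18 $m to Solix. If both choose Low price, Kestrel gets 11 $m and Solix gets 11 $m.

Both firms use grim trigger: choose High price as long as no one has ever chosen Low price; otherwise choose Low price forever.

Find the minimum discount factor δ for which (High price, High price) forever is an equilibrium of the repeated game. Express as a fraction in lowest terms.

One-period gain from deviating is 18 − 14 = 4. The loss is 14 − 11 = 3 in every subsequent period, with present value 3·δ/(1−δ).
Deviation is unprofitable when 3·δ/(1−δ) ≥ 4, i.e. δ/(1−δ) ≥ 4/3.
Equivalently δ ≥ 4/(4+3) = 4/7.

4/7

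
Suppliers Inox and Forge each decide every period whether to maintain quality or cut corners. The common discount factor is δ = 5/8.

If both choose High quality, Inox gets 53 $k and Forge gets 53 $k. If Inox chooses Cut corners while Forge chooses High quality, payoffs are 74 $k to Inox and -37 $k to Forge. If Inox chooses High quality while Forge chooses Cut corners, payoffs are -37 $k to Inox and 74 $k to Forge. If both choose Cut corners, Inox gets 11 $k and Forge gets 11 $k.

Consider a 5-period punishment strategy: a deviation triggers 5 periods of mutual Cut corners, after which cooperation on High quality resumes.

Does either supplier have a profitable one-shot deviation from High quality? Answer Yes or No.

No

IC: δ+…+δ^5 ≥ (74−53)/(53−11) = 1/2.
At δ = 5/8: partial sum = 1.5077 ≥ 0.5000. Cooperation sustainable.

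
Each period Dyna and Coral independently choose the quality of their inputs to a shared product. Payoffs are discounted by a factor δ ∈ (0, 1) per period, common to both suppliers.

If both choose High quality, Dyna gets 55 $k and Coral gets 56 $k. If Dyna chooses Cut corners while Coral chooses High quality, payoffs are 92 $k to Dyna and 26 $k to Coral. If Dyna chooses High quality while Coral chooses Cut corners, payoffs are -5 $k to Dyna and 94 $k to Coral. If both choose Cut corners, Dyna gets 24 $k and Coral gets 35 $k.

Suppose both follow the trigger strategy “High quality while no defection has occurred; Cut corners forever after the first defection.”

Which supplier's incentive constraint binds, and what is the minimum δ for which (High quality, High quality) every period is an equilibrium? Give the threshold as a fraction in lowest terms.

Coral; δ ≥ 38/59

Dyna: cooperation gives 55 each period; deviation gives 92 once then 24 forever.
  55/(1−δ) ≥ 92 + 24δ/(1−δ) ⇒ δ ≥ 37/68.
Coral: cooperation gives 56 each period; deviation gives 94 once then 35 forever.
  δ ≥ 38/59.
Both must hold, so the binding constraint is Coral's: δ ≥ 38/59.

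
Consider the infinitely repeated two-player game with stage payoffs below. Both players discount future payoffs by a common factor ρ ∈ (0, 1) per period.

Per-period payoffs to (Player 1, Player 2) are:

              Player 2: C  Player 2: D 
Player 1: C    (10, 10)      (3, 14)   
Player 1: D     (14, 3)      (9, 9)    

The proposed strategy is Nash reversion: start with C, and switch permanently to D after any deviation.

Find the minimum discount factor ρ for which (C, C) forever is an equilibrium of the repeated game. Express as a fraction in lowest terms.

4/5

Cooperation forever yields 10 each period: 10/(1−ρ).
Deviating yields 14 once, then 9 forever: 14 + 9ρ/(1−ρ).
No profitable deviation requires 10/(1−ρ) ≥ 14 + 9ρ/(1−ρ).
Multiplying by (1−ρ): 10 ≥ 14(1−ρ) + 9ρ = 14 − 5ρ.
So 5ρ ≥ 4, i.e. ρ ≥ 4/5.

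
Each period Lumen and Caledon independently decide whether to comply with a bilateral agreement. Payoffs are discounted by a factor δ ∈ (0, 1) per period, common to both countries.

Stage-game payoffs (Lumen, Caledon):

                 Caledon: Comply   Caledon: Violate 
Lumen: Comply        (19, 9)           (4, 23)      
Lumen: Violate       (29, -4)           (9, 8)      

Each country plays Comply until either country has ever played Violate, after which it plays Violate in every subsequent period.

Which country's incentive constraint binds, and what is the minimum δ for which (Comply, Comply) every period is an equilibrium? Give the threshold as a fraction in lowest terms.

Caledon; δ ≥ 14/15

Lumen's threshold: (29−19)/(29−9) = 1/2.
Caledon's threshold: (23−9)/(23−8) = 14/15.
1/2 < 14/15, so Caledon binds and δ* = 14/15.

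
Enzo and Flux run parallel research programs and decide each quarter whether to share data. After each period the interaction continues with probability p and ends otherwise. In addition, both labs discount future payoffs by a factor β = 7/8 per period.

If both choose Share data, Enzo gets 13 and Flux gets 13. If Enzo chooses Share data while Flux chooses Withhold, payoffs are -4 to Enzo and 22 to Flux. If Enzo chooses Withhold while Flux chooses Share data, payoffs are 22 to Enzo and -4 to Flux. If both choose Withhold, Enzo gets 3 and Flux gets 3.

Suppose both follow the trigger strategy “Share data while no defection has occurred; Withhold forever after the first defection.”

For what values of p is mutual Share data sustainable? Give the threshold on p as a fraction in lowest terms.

Expected continuation weight on next period's payoff is β·p = 7/8·p, which plays the role of the discount factor.
Cooperation requires 7/8·p ≥ (22−13)/(22−3) = 9/19, hence p ≥ 72/133.

72/133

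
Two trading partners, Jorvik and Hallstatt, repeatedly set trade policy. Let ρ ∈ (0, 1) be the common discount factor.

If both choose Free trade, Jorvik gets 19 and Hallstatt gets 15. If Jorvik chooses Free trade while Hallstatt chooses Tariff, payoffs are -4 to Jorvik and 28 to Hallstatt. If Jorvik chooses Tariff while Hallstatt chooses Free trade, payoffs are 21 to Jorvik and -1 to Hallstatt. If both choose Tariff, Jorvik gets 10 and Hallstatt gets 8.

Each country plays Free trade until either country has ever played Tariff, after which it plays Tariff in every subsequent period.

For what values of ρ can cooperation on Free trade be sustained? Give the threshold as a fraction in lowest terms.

13/20

Jorvik's threshold: (21−19)/(21−10) = 2/11.
Hallstatt's threshold: (28−15)/(28−8) = 13/20.
2/11 < 13/20, so Hallstatt binds and ρ* = 13/20.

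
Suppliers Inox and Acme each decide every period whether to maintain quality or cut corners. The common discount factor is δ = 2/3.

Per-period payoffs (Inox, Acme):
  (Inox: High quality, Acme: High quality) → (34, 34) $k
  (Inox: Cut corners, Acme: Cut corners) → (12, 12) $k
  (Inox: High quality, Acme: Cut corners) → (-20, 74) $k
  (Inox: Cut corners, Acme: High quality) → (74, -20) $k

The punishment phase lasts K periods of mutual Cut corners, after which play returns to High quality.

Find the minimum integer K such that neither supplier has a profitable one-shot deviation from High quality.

6

No profitable deviation requires (34−12)(δ+…+δ^K) ≥ 74−34, i.e. δ+…+δ^K ≥ 20/11 ≈ 1.8182.
With δ = 2/3, the partial sums are K=1: 0.6667, K=2: 1.1111, K=3: 1.4074, K=4: 1.6049, K=5: 1.7366, K=6: 1.8244.
K = 6 is the first length at which the sum reaches 1.8182.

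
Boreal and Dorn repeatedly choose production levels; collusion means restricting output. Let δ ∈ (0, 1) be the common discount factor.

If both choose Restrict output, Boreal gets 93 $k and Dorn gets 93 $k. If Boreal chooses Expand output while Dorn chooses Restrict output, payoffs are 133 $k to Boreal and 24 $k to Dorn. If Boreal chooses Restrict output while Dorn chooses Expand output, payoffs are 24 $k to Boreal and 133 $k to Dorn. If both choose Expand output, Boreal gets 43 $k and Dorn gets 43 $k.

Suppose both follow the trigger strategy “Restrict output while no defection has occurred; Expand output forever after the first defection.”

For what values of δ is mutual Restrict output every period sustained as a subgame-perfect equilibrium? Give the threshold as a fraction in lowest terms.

93/(1−δ) ≥ 133 + 43δ/(1−δ)
93 ≥ 133 − 90δ
δ ≥ 40/90 = 4/9.

4/9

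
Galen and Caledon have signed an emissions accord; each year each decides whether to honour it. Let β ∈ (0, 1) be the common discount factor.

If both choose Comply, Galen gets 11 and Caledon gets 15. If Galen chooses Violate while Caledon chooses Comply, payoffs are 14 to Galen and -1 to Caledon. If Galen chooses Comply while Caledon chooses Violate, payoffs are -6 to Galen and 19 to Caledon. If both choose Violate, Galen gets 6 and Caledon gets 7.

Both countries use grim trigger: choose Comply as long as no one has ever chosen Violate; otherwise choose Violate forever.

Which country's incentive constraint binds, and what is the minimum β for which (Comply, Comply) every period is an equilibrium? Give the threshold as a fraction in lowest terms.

For Galen: deviation gain 14−11 = 3, per-period punishment loss 11−6 = 5. IC gives β ≥ 3/8.
For Caledon: gain 4, loss 8 per period, so β ≥ 4/12 = 1/3.
The tighter constraint is Galen's, so cooperation needs β ≥ 3/8.

Galen; β ≥ 3/8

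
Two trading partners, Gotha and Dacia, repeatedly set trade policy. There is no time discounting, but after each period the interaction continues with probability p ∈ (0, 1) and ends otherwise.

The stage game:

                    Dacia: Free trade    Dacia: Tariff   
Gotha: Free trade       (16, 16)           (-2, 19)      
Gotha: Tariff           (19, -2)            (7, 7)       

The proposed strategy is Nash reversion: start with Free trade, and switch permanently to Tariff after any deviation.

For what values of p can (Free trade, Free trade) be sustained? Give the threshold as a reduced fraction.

With no time discounting, the continuation probability p plays the role of the discount factor.
Grim-trigger IC: 16/(1−p) ≥ 19 + 7p/(1−p) ⇒ p ≥ (19−16)/(19−7) = 1/4.

1/4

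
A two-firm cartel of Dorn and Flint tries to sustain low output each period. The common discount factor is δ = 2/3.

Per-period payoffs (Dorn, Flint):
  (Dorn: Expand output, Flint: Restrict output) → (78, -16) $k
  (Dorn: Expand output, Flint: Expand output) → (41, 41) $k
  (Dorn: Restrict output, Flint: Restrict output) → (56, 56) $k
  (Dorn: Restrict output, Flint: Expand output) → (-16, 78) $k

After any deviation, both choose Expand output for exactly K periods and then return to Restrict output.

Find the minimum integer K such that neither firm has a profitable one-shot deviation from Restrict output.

IC: δ(1−δ^K)/(1−δ) ≥ (78−56)/(56−41) = 22/15.
With δ = 2/3: need 1 − δ^K ≥ 22/15·(1−2/3)/(2/3), i.e. δ^K ≤ 0.2667.
Since (2/3)^3 = 0.2963 and (2/3)^4 = 0.1975, the smallest such K is 4.

4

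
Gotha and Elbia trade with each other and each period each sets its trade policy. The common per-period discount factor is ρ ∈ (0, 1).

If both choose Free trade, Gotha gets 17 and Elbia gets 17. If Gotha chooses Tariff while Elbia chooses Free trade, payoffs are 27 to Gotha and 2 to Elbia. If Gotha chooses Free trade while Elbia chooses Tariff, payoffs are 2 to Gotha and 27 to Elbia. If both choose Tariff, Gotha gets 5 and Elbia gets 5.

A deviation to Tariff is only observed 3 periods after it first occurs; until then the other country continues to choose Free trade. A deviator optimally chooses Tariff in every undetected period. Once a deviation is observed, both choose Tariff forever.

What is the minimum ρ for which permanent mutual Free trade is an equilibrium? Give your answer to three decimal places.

0.769

Deviating for the 3 undetected periods gains 27−17 = 10 per period over cooperation, then loses 17−5 = 12 per period forever once punishment starts.
Gain: 10(1 + ρ + … + ρ^2); loss: 12·ρ^3/(1−ρ).
No profitable deviation ⇔ 10(1−ρ^3) ≤ 12·ρ^3, i.e. ρ^3 ≥ 10/(10+12) = 5/11.
Hence ρ ≥ (5/11)^(1/3) ≈ 0.769.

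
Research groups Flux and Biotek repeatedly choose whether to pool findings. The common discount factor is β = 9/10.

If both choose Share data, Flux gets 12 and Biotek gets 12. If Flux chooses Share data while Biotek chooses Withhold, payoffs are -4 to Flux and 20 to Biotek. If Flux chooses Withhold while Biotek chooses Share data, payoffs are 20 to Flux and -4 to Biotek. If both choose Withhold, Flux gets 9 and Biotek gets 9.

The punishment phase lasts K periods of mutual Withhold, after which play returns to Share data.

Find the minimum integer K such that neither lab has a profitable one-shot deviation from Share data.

Need Σ_{k=1}^{K} β^k ≥ (20−12)/(12−9) = 2.6667 at β = 9/10.
At K = 3 the sum is 2.4390 < 2.6667; at K = 4 it is 3.0951 ≥ 2.6667.
So the minimum punishment length is K = 4.

4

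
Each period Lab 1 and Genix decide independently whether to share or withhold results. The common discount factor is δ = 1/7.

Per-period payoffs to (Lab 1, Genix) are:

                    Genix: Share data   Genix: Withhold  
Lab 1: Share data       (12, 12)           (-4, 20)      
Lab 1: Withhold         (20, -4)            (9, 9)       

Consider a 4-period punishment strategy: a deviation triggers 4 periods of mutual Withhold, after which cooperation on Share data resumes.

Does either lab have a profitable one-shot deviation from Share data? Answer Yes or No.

Yes

A one-shot deviation gives 20 now, then 9 for 4 periods, then back to 12.
Gain from deviating: (20−12) today; loss: (12−9) in each of the next 4 periods.
No-deviation condition: (12−9)(δ+…+δ^4) ≥ 20−12, i.e. δ+…+δ^4 ≥ 8/3.
At δ = 1/7: δ+…+δ^4 = 0.1666 < 2.6667.
So cooperation is not sustainable.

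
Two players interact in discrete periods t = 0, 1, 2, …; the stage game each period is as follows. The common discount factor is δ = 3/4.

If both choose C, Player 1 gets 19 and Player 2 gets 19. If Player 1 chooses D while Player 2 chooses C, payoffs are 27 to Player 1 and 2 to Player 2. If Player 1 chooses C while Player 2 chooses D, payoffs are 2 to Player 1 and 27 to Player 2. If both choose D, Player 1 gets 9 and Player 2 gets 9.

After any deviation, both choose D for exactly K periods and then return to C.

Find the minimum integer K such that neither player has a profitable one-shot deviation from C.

2

No profitable deviation requires (19−9)(δ+…+δ^K) ≥ 27−19, i.e. δ+…+δ^K ≥ 4/5 ≈ 0.8000.
With δ = 3/4, the partial sums are K=1: 0.7500, K=2: 1.3125.
K = 2 is the first length at which the sum reaches 0.8000.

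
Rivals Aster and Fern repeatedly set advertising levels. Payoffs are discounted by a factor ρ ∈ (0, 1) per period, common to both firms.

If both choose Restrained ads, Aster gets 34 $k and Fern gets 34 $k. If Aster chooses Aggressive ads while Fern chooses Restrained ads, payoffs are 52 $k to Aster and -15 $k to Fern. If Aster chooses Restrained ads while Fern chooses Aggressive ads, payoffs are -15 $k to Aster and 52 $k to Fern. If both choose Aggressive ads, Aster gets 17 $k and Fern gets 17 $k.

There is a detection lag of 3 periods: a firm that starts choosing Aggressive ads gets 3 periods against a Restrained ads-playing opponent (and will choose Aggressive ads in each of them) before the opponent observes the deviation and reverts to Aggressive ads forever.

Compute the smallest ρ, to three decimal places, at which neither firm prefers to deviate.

0.801

Deviating for the 3 undetected periods gains 52−34 = 18 per period over cooperation, then loses 34−17 = 17 per period forever once punishment starts.
Gain: 18(1 + ρ + … + ρ^2); loss: 17·ρ^3/(1−ρ).
No profitable deviation ⇔ 18(1−ρ^3) ≤ 17·ρ^3, i.e. ρ^3 ≥ 18/(18+17) = 18/35.
Hence ρ ≥ (18/35)^(1/3) ≈ 0.801.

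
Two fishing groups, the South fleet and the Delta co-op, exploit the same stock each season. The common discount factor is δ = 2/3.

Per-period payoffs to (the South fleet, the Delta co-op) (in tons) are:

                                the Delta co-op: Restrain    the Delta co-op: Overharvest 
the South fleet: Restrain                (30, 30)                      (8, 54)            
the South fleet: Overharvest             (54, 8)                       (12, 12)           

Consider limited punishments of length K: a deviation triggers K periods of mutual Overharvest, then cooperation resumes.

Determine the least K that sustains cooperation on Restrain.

No profitable deviation requires (30−12)(δ+…+δ^K) ≥ 54−30, i.e. δ+…+δ^K ≥ 4/3 ≈ 1.3333.
With δ = 2/3, the partial sums are K=1: 0.6667, K=2: 1.1111, K=3: 1.4074.
K = 3 is the first length at which the sum reaches 1.3333.

3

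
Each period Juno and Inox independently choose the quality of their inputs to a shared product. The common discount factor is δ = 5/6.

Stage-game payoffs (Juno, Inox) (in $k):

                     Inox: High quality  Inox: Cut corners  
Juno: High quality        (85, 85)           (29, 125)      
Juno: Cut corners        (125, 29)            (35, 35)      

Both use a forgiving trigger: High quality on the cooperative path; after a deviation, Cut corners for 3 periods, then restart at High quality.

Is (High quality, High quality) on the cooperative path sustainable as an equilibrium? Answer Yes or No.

IC: δ+…+δ^3 ≥ (125−85)/(85−35) = 4/5.
At δ = 5/6: partial sum = 2.1065 ≥ 0.8000. Cooperation sustainable.

Yes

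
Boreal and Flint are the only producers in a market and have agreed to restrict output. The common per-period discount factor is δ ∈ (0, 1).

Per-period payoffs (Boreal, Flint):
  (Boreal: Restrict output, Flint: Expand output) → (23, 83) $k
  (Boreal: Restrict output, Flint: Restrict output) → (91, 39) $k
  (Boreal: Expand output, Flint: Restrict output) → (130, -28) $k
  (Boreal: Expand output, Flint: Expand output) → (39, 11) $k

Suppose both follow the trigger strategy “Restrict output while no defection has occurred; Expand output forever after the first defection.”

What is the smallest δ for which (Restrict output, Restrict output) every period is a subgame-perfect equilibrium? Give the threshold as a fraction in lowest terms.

For Boreal: deviation gain 130−91 = 39, per-period punishment loss 91−39 = 52. IC gives δ ≥ 39/91 = 3/7.
For Flint: gain 44, loss 28 per period, so δ ≥ 44/72 = 11/18.
The tighter constraint is Flint's, so cooperation needs δ ≥ 11/18.

11/18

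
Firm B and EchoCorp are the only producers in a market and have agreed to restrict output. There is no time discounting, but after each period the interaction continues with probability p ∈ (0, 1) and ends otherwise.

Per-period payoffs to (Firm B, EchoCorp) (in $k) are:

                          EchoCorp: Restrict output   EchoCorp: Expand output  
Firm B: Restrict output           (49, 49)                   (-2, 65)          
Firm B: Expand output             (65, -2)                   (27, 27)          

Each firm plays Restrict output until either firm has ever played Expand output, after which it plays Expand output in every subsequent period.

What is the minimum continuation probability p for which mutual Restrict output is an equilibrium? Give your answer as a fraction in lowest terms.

Expected cooperation value is 49 + p·49 + p²·49 + … = 49/(1−p); deviation gives 65 + p·27/(1−p).
49 ≥ 65(1−p) + 27p ⇒ 38p ≥ 16 ⇒ p ≥ 16/38 = 8/19.

8/19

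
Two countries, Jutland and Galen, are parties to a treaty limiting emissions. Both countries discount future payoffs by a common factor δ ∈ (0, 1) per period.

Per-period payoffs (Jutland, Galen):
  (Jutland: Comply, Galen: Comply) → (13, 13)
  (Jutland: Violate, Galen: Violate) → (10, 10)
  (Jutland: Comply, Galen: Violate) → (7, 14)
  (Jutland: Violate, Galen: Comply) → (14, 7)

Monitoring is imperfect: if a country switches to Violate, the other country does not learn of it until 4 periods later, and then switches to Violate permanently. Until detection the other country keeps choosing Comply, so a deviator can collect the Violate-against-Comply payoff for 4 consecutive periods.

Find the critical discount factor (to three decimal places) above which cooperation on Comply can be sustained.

0.707

Deviating for the 4 undetected periods gains 14−13 = 1 per period over cooperation, then loses 13−10 = 3 per period forever once punishment starts.
Gain: 1(1 + δ + … + δ^3); loss: 3·δ^4/(1−δ).
No profitable deviation ⇔ 1(1−δ^4) ≤ 3·δ^4, i.e. δ^4 ≥ 1/(1+3) = 1/4.
Hence δ ≥ (1/4)^(1/4) ≈ 0.707.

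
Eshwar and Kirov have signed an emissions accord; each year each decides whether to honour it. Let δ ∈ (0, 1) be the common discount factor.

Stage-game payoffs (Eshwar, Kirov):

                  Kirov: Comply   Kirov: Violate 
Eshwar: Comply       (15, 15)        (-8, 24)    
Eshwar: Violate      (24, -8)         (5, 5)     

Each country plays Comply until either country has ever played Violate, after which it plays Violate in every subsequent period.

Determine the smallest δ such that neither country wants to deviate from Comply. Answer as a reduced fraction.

One-period gain from deviating is 24 − 15 = 9. The loss is 15 − 5 = 10 in every subsequent period, with present value 10·δ/(1−δ).
Deviation is unprofitable when 10·δ/(1−δ) ≥ 9, i.e. δ/(1−δ) ≥ 9/10.
Equivalently δ ≥ 9/(9+10) = 9/19.

9/19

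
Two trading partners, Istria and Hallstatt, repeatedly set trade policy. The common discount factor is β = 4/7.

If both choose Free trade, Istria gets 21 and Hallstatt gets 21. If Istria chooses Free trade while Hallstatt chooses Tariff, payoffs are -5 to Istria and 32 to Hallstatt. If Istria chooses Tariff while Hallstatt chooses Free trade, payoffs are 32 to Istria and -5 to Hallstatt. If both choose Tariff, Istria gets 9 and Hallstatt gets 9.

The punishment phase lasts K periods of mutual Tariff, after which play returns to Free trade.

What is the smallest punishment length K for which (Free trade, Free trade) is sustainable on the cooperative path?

3

Need Σ_{k=1}^{K} β^k ≥ (32−21)/(21−9) = 0.9167 at β = 4/7.
At K = 2 the sum is 0.8980 < 0.9167; at K = 3 it is 1.0845 ≥ 0.9167.
So the minimum punishment length is K = 3.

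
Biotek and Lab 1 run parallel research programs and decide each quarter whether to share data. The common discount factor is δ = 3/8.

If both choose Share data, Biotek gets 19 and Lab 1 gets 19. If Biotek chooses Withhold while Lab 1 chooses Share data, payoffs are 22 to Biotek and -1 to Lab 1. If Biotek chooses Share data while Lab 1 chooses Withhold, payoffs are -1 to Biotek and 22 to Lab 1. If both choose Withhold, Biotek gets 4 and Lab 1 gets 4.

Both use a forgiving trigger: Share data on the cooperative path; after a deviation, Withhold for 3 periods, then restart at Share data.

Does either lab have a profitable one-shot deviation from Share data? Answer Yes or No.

No

IC: δ+…+δ^3 ≥ (22−19)/(19−4) = 1/5.
At δ = 3/8: partial sum = 0.5684 ≥ 0.2000. Cooperation sustainable.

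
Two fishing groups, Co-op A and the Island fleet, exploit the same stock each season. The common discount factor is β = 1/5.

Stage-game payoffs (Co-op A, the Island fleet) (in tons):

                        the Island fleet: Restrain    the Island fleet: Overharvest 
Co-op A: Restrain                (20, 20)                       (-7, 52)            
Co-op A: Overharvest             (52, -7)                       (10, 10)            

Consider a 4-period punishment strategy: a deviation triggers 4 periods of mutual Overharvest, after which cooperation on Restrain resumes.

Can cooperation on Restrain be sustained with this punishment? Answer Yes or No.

No

A one-shot deviation gives 52 now, then 10 for 4 periods, then back to 20.
Gain from deviating: (52−20) today; loss: (20−10) in each of the next 4 periods.
No-deviation condition: (20−10)(β+…+β^4) ≥ 52−20, i.e. β+…+β^4 ≥ 16/5.
At β = 1/5: β+…+β^4 = 0.2496 < 3.2000.
So cooperation is not sustainable.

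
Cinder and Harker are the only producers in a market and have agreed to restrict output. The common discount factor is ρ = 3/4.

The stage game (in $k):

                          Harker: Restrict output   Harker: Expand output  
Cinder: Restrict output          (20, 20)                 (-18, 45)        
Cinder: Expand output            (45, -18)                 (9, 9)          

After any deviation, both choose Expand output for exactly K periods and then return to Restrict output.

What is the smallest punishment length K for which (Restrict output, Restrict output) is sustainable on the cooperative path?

Need Σ_{k=1}^{K} ρ^k ≥ (45−20)/(20−9) = 2.2727 at ρ = 3/4.
At K = 4 the sum is 2.0508 < 2.2727; at K = 5 it is 2.2881 ≥ 2.2727.
So the minimum punishment length is K = 5.

5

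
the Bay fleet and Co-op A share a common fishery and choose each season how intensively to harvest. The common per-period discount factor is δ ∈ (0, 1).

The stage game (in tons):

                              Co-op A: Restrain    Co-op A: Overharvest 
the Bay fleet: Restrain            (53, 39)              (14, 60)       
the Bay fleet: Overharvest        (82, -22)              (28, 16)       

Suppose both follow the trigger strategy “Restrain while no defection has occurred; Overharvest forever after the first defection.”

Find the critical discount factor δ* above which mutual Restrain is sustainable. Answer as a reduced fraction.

For the Bay fleet: deviation gain 82−53 = 29, per-period punishment loss 53−28 = 25. IC gives δ ≥ 29/54.
For Co-op A: gain 21, loss 23 per period, so δ ≥ 21/44.
The tighter constraint is the Bay fleet's, so cooperation needs δ ≥ 29/54.

29/54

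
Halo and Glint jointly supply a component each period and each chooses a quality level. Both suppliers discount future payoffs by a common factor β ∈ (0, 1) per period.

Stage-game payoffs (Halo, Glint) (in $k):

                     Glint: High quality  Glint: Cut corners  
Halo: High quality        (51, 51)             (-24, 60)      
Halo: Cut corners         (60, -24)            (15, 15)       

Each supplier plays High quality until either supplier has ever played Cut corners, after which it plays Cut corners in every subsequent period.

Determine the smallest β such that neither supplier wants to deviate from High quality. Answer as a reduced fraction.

Cooperation forever yields 51 each period: 51/(1−β).
Deviating yields 60 once, then 15 forever: 60 + 15β/(1−β).
No profitable deviation requires 51/(1−β) ≥ 60 + 15β/(1−β).
Multiplying by (1−β): 51 ≥ 60(1−β) + 15β = 60 − 45β.
So 45β ≥ 9, i.e. β ≥ 9/45 = 1/5.

1/5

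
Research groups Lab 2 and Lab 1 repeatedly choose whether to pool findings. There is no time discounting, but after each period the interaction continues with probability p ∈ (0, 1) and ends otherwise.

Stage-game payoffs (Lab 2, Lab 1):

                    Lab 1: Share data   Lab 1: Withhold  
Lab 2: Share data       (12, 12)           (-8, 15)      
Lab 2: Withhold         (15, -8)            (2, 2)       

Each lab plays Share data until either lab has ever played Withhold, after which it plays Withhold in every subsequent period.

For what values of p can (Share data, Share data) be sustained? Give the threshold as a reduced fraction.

With no time discounting, the continuation probability p plays the role of the discount factor.
Grim-trigger IC: 12/(1−p) ≥ 15 + 2p/(1−p) ⇒ p ≥ (15−12)/(15−2) = 3/13.

3/13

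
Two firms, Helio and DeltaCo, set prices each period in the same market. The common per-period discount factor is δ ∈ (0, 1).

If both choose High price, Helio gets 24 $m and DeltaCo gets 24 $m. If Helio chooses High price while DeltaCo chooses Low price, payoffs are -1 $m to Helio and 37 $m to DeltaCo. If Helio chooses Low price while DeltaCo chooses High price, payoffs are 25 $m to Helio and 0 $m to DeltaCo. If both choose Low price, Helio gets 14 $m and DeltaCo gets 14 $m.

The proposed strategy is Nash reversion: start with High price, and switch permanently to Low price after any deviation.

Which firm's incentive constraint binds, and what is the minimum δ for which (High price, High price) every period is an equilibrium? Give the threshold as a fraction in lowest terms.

Helio's threshold: (25−24)/(25−14) = 1/11.
DeltaCo's threshold: (37−24)/(37−14) = 13/23.
1/11 < 13/23, so DeltaCo binds and δ* = 13/23.

DeltaCo; δ ≥ 13/23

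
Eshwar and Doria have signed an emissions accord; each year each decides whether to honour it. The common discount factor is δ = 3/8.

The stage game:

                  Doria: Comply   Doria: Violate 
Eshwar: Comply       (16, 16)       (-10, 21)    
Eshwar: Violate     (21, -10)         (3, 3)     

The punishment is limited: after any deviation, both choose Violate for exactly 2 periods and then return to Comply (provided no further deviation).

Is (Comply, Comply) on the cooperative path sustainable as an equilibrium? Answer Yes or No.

Yes

IC: δ+…+δ^2 ≥ (21−16)/(16−3) = 5/13.
At δ = 3/8: partial sum = 0.5156 ≥ 0.3846. Cooperation sustainable.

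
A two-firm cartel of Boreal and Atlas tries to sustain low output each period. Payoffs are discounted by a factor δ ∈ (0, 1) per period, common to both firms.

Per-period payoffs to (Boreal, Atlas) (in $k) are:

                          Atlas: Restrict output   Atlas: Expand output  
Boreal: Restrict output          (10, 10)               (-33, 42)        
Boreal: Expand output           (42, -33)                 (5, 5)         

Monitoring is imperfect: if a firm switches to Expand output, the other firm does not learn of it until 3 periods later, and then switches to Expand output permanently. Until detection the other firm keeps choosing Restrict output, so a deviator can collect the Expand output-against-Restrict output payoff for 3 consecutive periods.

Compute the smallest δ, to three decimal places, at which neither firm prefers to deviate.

Deviating for the 3 undetected periods gains 42−10 = 32 per period over cooperation, then loses 10−5 = 5 per period forever once punishment starts.
Gain: 32(1 + δ + … + δ^2); loss: 5·δ^3/(1−δ).
No profitable deviation ⇔ 32(1−δ^3) ≤ 5·δ^3, i.e. δ^3 ≥ 32/(32+5) = 32/37.
Hence δ ≥ (32/37)^(1/3) ≈ 0.953.

0.953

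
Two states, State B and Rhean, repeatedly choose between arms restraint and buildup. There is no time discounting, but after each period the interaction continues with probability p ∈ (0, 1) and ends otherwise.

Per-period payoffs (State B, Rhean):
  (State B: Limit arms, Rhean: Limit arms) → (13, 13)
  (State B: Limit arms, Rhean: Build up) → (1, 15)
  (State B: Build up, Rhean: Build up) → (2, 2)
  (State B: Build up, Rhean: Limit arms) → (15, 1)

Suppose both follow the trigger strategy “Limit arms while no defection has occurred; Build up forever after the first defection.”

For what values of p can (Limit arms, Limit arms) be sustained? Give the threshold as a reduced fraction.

2/13

With no time discounting, the continuation probability p plays the role of the discount factor.
Grim-trigger IC: 13/(1−p) ≥ 15 + 2p/(1−p) ⇒ p ≥ (15−13)/(15−2) = 2/13.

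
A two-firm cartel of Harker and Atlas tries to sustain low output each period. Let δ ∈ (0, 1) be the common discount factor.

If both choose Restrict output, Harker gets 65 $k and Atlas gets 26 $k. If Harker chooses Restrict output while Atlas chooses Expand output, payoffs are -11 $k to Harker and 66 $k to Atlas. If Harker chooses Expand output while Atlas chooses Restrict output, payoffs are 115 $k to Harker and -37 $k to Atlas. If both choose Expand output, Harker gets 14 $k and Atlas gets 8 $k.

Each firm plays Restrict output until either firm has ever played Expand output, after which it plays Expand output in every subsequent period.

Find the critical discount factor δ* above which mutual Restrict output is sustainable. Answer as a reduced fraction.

20/29

Harker's threshold: (115−65)/(115−14) = 50/101.
Atlas's threshold: (66−26)/(66−8) = 20/29.
50/101 < 20/29, so Atlas binds and δ* = 20/29.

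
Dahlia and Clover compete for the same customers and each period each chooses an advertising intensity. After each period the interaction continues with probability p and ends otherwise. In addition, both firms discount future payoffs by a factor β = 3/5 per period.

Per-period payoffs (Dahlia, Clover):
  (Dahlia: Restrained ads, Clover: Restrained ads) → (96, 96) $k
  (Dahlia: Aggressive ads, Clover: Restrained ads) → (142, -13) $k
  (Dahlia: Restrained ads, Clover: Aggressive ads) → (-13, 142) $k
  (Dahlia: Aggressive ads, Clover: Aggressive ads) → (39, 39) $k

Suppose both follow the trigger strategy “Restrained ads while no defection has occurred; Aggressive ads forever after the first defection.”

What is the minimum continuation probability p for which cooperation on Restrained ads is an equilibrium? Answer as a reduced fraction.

230/309

Expected continuation weight on next period's payoff is β·p = 3/5·p, which plays the role of the discount factor.
Cooperation requires 3/5·p ≥ (142−96)/(142−39) = 46/103, hence p ≥ 230/309.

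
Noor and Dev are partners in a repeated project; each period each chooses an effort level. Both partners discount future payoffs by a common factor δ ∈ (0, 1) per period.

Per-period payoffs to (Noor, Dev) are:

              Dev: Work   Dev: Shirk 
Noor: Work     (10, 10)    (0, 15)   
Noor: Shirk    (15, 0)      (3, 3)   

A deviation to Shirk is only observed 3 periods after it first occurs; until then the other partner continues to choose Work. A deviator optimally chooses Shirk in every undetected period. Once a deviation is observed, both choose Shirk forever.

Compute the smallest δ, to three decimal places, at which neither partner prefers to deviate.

0.747

Deviating for the 3 undetected periods gains 15−10 = 5 per period over cooperation, then loses 10−3 = 7 per period forever once punishment starts.
Gain: 5(1 + δ + … + δ^2); loss: 7·δ^3/(1−δ).
No profitable deviation ⇔ 5(1−δ^3) ≤ 7·δ^3, i.e. δ^3 ≥ 5/(5+7) = 5/12.
Hence δ ≥ (5/12)^(1/3) ≈ 0.747.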